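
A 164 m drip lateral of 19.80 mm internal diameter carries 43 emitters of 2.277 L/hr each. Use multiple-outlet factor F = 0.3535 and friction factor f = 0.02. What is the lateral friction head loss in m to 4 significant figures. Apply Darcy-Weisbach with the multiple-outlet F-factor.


Approach: apply Darcy-Weisbach with the multiple-outlet F-factor, Q = n*q/(3600*1000) m^3/s; v = Q/A; hf = F*f*(L/D)*(v^2/(2g)).
Q = 43*2.277/(3600*1000) = 2.71975e-05 m^3/s
A = pi*(19.80e-3/2)^2 = 3.07907e-04 m^2, so v = Q/A = 0.0883301 m/s
hf = 0.3535*0.02*(164/0.01980)*(0.0883301^2/(2*9.81)) = 0.02329 m
Therefore the lateral friction head loss = 0.02329 m.


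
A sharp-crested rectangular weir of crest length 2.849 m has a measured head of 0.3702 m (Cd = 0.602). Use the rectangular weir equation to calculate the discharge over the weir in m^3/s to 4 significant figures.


Approach: apply the rectangular weir equation, Q = (2/3)*Cd*L*sqrt(2g)*H^1.5.
Q = (2/3)*0.602*2.849*sqrt(2*9.81)*0.3702^1.5 = 1.141 m^3/s
Therefore the discharge over the weir = 1.141 m^3/s.


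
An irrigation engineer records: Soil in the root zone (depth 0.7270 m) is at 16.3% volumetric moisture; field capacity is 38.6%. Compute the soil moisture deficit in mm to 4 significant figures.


Approach: apply the soil moisture deficit relation, SMD = (FC - theta)/100 * depth * 1000.
SMD = (38.6 - 16.3)/100 * 0.7270 * 1000 = 162.1 mm
Therefore the soil moisture deficit = 162.1 mm.


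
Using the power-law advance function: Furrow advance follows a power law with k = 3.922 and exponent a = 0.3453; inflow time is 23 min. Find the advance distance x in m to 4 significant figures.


Approach: apply the power-law advance function, x = k*t^a.
x = 3.922 * 23^0.3453 = 11.58 m
Therefore the advance distance x = 11.58 m.


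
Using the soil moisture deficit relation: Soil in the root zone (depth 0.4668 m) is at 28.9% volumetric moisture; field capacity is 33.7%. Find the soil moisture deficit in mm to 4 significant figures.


Approach: apply the soil moisture deficit relation, SMD = (FC - theta)/100 * depth * 1000.
SMD = (33.7 - 28.9)/100 * 0.4668 * 1000 = 22.41 mm
Therefore the soil moisture deficit = 22.41 mm.


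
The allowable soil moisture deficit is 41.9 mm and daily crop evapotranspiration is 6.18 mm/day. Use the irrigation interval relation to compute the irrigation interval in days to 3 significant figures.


Approach: apply the irrigation interval relation, interval = SMD / ETc.
interval = 41.9 / 6.18 = 6.78 days
Therefore the irrigation interval = 6.78 days.


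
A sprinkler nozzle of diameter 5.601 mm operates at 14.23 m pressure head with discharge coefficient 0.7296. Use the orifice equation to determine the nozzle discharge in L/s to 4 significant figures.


Approach: apply the orifice equation, Q = Cd*A*sqrt(2*g*h), A = pi*(d/2)^2.
A = pi*(5.601e-3/2)^2 = 2.46389e-05 m^2
Q = 0.7296 * 2.46389e-05 * sqrt(2*9.81*14.23) * 1000 = 0.3004 L/s
Therefore the nozzle discharge = 0.3004 L/s.


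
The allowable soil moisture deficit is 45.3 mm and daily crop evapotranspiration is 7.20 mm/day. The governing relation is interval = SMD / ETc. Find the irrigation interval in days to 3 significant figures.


interval = 45.3 / 7.20 = 6.29 days
Therefore the irrigation interval = 6.29 days.


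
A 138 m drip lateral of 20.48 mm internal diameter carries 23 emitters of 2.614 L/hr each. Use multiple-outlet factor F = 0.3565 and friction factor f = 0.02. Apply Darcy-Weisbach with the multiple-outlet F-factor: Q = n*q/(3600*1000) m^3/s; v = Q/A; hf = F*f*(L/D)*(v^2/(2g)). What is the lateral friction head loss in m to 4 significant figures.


Q = 23*2.614/(3600*1000) = 1.67006e-05 m^3/s
A = pi*(20.48e-3/2)^2 = 3.29420e-04 m^2, so v = Q/A = 0.0506969 m/s
hf = 0.3565*0.02*(138/0.02048)*(0.0506969^2/(2*9.81)) = 0.006294 m
Therefore the lateral friction head loss = 0.006294 m.


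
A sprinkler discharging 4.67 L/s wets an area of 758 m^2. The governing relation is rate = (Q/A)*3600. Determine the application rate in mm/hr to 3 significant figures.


rate = (4.67 / 758) * 3600 = 22.2 mm/hr
Therefore the application rate = 22.2 mm/hr.


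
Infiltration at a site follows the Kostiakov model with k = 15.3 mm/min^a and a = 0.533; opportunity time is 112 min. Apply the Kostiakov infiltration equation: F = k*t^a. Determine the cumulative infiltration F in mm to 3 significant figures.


F = 15.3 * 112^0.533 = 189 mm
Therefore the cumulative infiltration F = 189 mm.


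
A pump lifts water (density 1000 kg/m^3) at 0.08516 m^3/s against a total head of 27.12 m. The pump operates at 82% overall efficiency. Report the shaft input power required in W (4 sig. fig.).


Approach: apply hydraulic power then efficiency conversion, P = rho*g*Q*H; P_in = P/eta.
Step 1 — hydraulic power (P = rho*g*Q*H):
  P = 1000 * 9.81 * 0.08516 * 27.12 = 22656.6 W
Step 2 — input power: P_in = P/eta = 22656.6 / 0.82 = 27630 W
Therefore the shaft input power required = 27630 W.


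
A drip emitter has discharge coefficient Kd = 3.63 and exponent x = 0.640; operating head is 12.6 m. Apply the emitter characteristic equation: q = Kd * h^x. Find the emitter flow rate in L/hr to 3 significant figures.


q = 3.63 * 12.6^0.640 = 18.4 L/hr
Therefore the emitter flow rate = 18.4 L/hr.


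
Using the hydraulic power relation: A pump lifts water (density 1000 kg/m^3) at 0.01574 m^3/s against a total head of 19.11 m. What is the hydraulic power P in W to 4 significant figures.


Approach: apply the hydraulic power relation, P = rho*g*Q*H.
P = 1000 * 9.81 * 0.01574 * 19.11 = 2951 W
Therefore the hydraulic power P = 2951 W.


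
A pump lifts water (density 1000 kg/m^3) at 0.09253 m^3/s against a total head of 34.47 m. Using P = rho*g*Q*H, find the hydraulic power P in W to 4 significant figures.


P = 1000 * 9.81 * 0.09253 * 34.47 = 31290 W
Therefore the hydraulic power P = 31290 W.


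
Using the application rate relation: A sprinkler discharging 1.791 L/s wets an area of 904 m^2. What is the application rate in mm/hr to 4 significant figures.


Approach: apply the application rate relation, rate = (Q/A)*3600.
rate = (1.791 / 904) * 3600 = 7.132 mm/hr
Therefore the application rate = 7.132 mm/hr.


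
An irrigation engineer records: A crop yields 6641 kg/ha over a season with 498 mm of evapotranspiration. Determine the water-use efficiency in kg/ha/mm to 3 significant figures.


Approach: apply the water-use efficiency ratio, WUE = yield/ET.
WUE = 6641 / 498 = 13.3 kg/ha/mm
Therefore the water-use efficiency = 13.3 kg/ha/mm.


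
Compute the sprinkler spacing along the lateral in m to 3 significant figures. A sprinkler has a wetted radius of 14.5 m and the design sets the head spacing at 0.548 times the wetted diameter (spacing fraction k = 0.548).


Approach: apply the sprinkler spacing rule (spacing as a fraction of wetted diameter), S = k*(2*R).
S = 0.548 * (2 * 14.5) = 15.9 m
Therefore the sprinkler spacing along the lateral = 15.9 m.


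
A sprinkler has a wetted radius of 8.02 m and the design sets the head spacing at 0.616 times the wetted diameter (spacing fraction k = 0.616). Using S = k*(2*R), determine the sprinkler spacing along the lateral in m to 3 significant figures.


S = 0.616 * (2 * 8.02) = 9.88 m
Therefore the sprinkler spacing along the lateral = 9.88 m.


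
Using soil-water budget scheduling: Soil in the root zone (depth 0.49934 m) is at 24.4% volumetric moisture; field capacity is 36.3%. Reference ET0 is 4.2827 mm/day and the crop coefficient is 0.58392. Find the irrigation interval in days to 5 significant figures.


Approach: apply soil-water budget scheduling, SMD = (FC-theta)/100*depth*1000; ETc = ET0*Kc; interval = SMD/ETc.
Step 1 — soil moisture deficit:
  SMD = (36.3 - 24.4)/100 * 0.49934 * 1000 = 59.42146 mm
Step 2 — daily crop ET (ETc = ET0*Kc):
  ETc = 4.2827 * 0.58392 = 2.500754 mm/day
Step 3 — irrigation interval (SMD/ETc):
  interval = 59.42146 / 2.500754 = 23.761 days
Therefore the irrigation interval = 23.761 days.


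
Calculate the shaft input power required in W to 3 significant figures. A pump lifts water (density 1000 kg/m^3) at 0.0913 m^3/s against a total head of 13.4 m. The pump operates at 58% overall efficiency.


Approach: apply hydraulic power then efficiency conversion, P = rho*g*Q*H; P_in = P/eta.
Step 1 — hydraulic power (P = rho*g*Q*H):
  P = 1000 * 9.81 * 0.0913 * 13.4 = 12002 W
Step 2 — input power: P_in = P/eta = 12002 / 0.58 = 20700 W
Therefore the shaft input power required = 20700 W.


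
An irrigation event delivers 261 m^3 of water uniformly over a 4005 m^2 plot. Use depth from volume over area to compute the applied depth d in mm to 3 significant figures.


Approach: apply depth from volume over area, d = (V/A)*1000.
d = (261 / 4005) * 1000 = 65.2 mm
Therefore the applied depth d = 65.2 mm.


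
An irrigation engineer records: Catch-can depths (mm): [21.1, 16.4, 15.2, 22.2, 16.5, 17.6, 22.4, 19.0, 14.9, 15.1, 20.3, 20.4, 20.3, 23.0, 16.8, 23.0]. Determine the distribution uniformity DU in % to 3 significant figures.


Approach: apply the low-quarter distribution uniformity, DU = (mean of lowest quarter of readings / overall mean)*100.
sorted lowest 4 of 16: [14.9, 15.1, 15.2, 16.4] -> mean = 15.400 mm
overall mean = 19.012 mm
DU = (15.400/19.012)*100 = 81.0 %
Therefore the distribution uniformity DU = 81.0 %.


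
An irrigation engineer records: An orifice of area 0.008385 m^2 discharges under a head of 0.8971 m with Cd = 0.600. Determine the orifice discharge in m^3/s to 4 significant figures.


Approach: apply the orifice equation, Q = Cd*A*sqrt(2*g*h).
Q = 0.600 * 0.008385 * sqrt(2*9.81*0.8971) = 0.02111 m^3/s
Therefore the orifice discharge = 0.02111 m^3/s.


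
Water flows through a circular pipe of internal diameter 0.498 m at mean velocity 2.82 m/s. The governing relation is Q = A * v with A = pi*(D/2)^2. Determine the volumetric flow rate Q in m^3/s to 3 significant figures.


A = pi*(0.498/2)^2 = 0.19478 m^2
Q = 0.19478 * 2.82 = 0.549 m^3/s
Therefore the volumetric flow rate Q = 0.549 m^3/s.


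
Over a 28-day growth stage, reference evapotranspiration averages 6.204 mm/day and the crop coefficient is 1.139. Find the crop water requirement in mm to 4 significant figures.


Approach: apply the crop water requirement relation, CWR = ET0 * Kc * days.
CWR = 6.204 * 1.139 * 28 = 197.9 mm
Therefore the crop water requirement = 197.9 mm.


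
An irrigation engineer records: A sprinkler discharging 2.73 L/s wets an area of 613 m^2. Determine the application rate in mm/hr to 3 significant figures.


Approach: apply the application rate relation, rate = (Q/A)*3600.
rate = (2.73 / 613) * 3600 = 16.0 mm/hr
Therefore the application rate = 16.0 mm/hr.


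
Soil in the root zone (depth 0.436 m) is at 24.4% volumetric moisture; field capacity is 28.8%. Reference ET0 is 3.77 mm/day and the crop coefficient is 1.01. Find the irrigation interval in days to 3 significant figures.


Approach: apply soil-water budget scheduling, SMD = (FC-theta)/100*depth*1000; ETc = ET0*Kc; interval = SMD/ETc.
Step 1 — soil moisture deficit:
  SMD = (28.8 - 24.4)/100 * 0.436 * 1000 = 19.184 mm
Step 2 — daily crop ET (ETc = ET0*Kc):
  ETc = 3.77 * 1.01 = 3.8077 mm/day
Step 3 — irrigation interval (SMD/ETc):
  interval = 19.184 / 3.8077 = 5.04 days
Therefore the irrigation interval = 5.04 days.


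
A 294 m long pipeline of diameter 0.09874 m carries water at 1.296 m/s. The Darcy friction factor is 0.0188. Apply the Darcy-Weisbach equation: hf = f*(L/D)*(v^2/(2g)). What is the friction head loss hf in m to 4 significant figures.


hf = 0.0188 * (294/0.09874) * (1.296^2 / (2*9.81))
hf = 4.792 m
Therefore the friction head loss hf = 4.792 m.


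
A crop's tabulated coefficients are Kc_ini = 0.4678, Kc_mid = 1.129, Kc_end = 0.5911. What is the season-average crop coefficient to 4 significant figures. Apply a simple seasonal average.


Approach: apply a simple seasonal average, Kc_avg = (Kc_ini + Kc_mid + Kc_end)/3.
Kc_avg = (0.4678 + 1.129 + 0.5911)/3 = 0.7293
Therefore the season-average crop coefficient = 0.7293.


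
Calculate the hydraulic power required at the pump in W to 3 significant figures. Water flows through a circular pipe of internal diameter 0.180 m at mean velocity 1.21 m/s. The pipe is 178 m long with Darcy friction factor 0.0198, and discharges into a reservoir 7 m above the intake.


Approach: apply continuity + Darcy-Weisbach + hydraulic power, Q = A*v; hf = f*(L/D)*(v^2/(2g)); H = static + hf; P = rho*g*Q*H.
Step 1 — flow rate (continuity, Q = A*v):
  A = pi*(0.180/2)^2 = 0.025447 m^2
  Q = 0.025447 * 1.21 = 0.030791 m^3/s
Step 2 — friction head loss (Darcy-Weisbach):
  hf = 0.0198 * (178/0.180) * (1.21^2 / (2*9.81))
  hf = 1.4611 m
Step 3 — total head: H = 7 + 1.4611 = 8.4611 m
Step 4 — hydraulic power (P = rho*g*Q*H):
  P = 1000 * 9.81 * 0.030791 * 8.4611 = 2560 W
Therefore the hydraulic power required at the pump = 2560 W.


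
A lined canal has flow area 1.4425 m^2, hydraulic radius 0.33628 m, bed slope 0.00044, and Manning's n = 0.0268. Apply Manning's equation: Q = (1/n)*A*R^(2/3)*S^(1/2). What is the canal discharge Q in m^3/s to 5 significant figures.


Q = (1/0.0268) * 1.4425 * 0.33628^(2/3) * 0.00044^(1/2) = 0.54598 m^3/s
Therefore the canal discharge Q = 0.54598 m^3/s.


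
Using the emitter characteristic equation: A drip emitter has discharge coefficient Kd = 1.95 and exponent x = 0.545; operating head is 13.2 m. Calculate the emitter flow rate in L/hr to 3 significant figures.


Approach: apply the emitter characteristic equation, q = Kd * h^x.
q = 1.95 * 13.2^0.545 = 7.96 L/hr
Therefore the emitter flow rate = 7.96 L/hr.


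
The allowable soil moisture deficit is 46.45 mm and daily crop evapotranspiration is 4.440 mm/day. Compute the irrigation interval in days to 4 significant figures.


Approach: apply the irrigation interval relation, interval = SMD / ETc.
interval = 46.45 / 4.440 = 10.46 days
Therefore the irrigation interval = 10.46 days.


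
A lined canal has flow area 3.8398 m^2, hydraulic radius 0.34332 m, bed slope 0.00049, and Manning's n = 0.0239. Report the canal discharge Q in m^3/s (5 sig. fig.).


Approach: apply Manning's equation, Q = (1/n)*A*R^(2/3)*S^(1/2).
Q = (1/0.0239) * 3.8398 * 0.34332^(2/3) * 0.00049^(1/2) = 1.7437 m^3/s
Therefore the canal discharge Q = 1.7437 m^3/s.


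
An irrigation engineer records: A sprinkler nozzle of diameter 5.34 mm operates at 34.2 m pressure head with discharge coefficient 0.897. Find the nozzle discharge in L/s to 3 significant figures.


Approach: apply the orifice equation, Q = Cd*A*sqrt(2*g*h), A = pi*(d/2)^2.
A = pi*(5.34e-3/2)^2 = 2.2396e-05 m^2
Q = 0.897 * 2.2396e-05 * sqrt(2*9.81*34.2) * 1000 = 0.520 L/s
Therefore the nozzle discharge = 0.520 L/s.


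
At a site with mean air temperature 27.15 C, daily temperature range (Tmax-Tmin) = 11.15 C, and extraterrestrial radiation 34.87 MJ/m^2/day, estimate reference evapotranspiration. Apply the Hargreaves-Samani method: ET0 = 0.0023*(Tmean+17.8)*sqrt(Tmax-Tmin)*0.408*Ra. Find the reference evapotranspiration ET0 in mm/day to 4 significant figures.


ET0 = 0.0023*(27.15+17.8)*sqrt(11.15)*0.408*34.87 = 4.911 mm/day
Therefore the reference evapotranspiration ET0 = 4.911 mm/day.


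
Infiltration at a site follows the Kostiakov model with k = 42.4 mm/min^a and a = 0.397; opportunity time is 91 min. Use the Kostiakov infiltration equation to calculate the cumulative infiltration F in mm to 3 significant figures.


Approach: apply the Kostiakov infiltration equation, F = k*t^a.
F = 42.4 * 91^0.397 = 254 mm
Therefore the cumulative infiltration F = 254 mm.


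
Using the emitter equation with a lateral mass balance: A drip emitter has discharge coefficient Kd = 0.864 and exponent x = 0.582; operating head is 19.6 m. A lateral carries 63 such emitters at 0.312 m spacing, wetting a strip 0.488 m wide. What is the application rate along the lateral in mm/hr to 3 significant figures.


Approach: apply the emitter equation with a lateral mass balance, q = Kd*h^x; Q = n*q; rate = Q/(n*spacing*width).
Step 1 — single emitter flow (q = Kd*h^x):
  q = 0.864 * 19.6^0.582 = 4.8821 L/hr
Step 2 — total lateral flow: Q = 63 * 4.8821 = 307.57 L/hr
Step 3 — wetted area: A = 63 * 0.312 * 0.488 = 9.5921 m^2
Step 4 — application rate: Q/A = 307.57/9.5921 = 32.1 mm/hr
Therefore the application rate along the lateral = 32.1 mm/hr.


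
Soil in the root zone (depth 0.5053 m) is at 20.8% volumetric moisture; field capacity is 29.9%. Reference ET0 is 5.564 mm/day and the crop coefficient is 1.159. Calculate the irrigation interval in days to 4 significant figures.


Approach: apply soil-water budget scheduling, SMD = (FC-theta)/100*depth*1000; ETc = ET0*Kc; interval = SMD/ETc.
Step 1 — soil moisture deficit:
  SMD = (29.9 - 20.8)/100 * 0.5053 * 1000 = 45.9823 mm
Step 2 — daily crop ET (ETc = ET0*Kc):
  ETc = 5.564 * 1.159 = 6.44868 mm/day
Step 3 — irrigation interval (SMD/ETc):
  interval = 45.9823 / 6.44868 = 7.131 days
Therefore the irrigation interval = 7.131 days.


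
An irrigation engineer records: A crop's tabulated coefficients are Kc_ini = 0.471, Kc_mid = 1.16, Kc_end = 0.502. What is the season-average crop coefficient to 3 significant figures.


Approach: apply a simple seasonal average, Kc_avg = (Kc_ini + Kc_mid + Kc_end)/3.
Kc_avg = (0.471 + 1.16 + 0.502)/3 = 0.711
Therefore the season-average crop coefficient = 0.711.


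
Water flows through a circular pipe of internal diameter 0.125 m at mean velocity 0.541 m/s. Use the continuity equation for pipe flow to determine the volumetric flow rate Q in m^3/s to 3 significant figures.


Approach: apply the continuity equation for pipe flow, Q = A * v with A = pi*(D/2)^2.
A = pi*(0.125/2)^2 = 0.012272 m^2
Q = 0.012272 * 0.541 = 0.00664 m^3/s
Therefore the volumetric flow rate Q = 0.00664 m^3/s.


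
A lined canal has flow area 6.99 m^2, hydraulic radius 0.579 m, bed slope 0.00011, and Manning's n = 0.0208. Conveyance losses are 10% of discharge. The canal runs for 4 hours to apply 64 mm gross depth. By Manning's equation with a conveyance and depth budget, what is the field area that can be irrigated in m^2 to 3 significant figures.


Approach: apply Manning's equation with a conveyance and depth budget, Q = (1/n)*A*R^(2/3)*S^(1/2); Q_field = Q*(1-loss); Area = Q_field*t/(d/1000).
Step 1 — canal discharge (Manning's equation):
  Q = (1/0.0208) * 6.99 * 0.579^(2/3) * 0.00011^(1/2) = 2.4485 m^3/s
Step 2 — delivered flow: Q_field = 2.4485*(1 - 10/100) = 2.2036 m^3/s
Step 3 — volume delivered: V = 2.2036 * 4*3600 = 31732 m^3
Step 4 — area served: A = V / (depth/1000) = 31732 / 0.064 = 496000 m^2
Therefore the field area that can be irrigated = 496000 m^2.


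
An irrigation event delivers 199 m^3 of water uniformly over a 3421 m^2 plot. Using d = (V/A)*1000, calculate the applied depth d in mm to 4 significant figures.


d = (199 / 3421) * 1000 = 58.17 mm
Therefore the applied depth d = 58.17 mm.


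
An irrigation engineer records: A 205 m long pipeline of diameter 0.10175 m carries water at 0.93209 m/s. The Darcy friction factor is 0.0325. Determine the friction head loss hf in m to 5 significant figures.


Approach: apply the Darcy-Weisbach equation, hf = f*(L/D)*(v^2/(2g)).
hf = 0.0325 * (205/0.10175) * (0.93209^2 / (2*9.81))
hf = 2.8995 m
Therefore the friction head loss hf = 2.8995 m.


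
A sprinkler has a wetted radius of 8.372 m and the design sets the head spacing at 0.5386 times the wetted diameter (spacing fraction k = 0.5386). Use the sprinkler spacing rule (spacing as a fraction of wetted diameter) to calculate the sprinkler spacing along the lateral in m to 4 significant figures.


Approach: apply the sprinkler spacing rule (spacing as a fraction of wetted diameter), S = k*(2*R).
S = 0.5386 * (2 * 8.372) = 9.018 m
Therefore the sprinkler spacing along the lateral = 9.018 m.


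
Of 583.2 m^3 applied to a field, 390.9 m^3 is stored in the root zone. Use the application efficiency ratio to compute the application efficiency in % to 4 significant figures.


Approach: apply the application efficiency ratio, Ea = (stored/applied)*100.
Ea = (390.9/583.2)*100 = 67.03 %
Therefore the application efficiency = 67.03 %.


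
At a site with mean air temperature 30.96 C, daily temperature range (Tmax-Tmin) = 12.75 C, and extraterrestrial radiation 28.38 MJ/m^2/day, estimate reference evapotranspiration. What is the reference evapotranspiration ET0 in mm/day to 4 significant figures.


Approach: apply the Hargreaves-Samani method, ET0 = 0.0023*(Tmean+17.8)*sqrt(Tmax-Tmin)*0.408*Ra.
ET0 = 0.0023*(30.96+17.8)*sqrt(12.75)*0.408*28.38 = 4.637 mm/day
Therefore the reference evapotranspiration ET0 = 4.637 mm/day.


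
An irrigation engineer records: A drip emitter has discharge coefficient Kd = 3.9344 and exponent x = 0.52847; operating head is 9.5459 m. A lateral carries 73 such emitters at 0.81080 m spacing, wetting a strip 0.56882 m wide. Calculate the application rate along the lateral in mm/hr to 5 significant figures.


Approach: apply the emitter equation with a lateral mass balance, q = Kd*h^x; Q = n*q; rate = Q/(n*spacing*width).
Step 1 — single emitter flow (q = Kd*h^x):
  q = 3.9344 * 9.5459^0.52847 = 12.96231 L/hr
Step 2 — total lateral flow: Q = 73 * 12.96231 = 946.2485 L/hr
Step 3 — wetted area: A = 73 * 0.81080 * 0.56882 = 33.66755 m^2
Step 4 — application rate: Q/A = 946.2485/33.66755 = 28.106 mm/hr
Therefore the application rate along the lateral = 28.106 mm/hr.


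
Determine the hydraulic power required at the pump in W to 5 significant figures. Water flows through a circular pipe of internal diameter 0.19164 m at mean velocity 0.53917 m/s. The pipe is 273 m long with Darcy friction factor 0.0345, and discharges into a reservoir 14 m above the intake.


Approach: apply continuity + Darcy-Weisbach + hydraulic power, Q = A*v; hf = f*(L/D)*(v^2/(2g)); H = static + hf; P = rho*g*Q*H.
Step 1 — flow rate (continuity, Q = A*v):
  A = pi*(0.19164/2)^2 = 0.02884445 m^2
  Q = 0.02884445 * 0.53917 = 0.01555206 m^3/s
Step 2 — friction head loss (Darcy-Weisbach):
  hf = 0.0345 * (273/0.19164) * (0.53917^2 / (2*9.81))
  hf = 0.7281955 m
Step 3 — total head: H = 14 + 0.7281955 = 14.72820 m
Step 4 — hydraulic power (P = rho*g*Q*H):
  P = 1000 * 9.81 * 0.01555206 * 14.72820 = 2247.0 W
Therefore the hydraulic power required at the pump = 2247.0 W.


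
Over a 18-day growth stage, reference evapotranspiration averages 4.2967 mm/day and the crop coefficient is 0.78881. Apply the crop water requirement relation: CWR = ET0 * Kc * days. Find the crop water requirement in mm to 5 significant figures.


CWR = 4.2967 * 0.78881 * 18 = 61.007 mm
Therefore the crop water requirement = 61.007 mm.


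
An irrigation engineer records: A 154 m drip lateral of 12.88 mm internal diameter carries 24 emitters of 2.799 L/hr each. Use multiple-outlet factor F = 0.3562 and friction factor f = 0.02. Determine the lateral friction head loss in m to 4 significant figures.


Approach: apply Darcy-Weisbach with the multiple-outlet F-factor, Q = n*q/(3600*1000) m^3/s; v = Q/A; hf = F*f*(L/D)*(v^2/(2g)).
Q = 24*2.799/(3600*1000) = 1.86600e-05 m^3/s
A = pi*(12.88e-3/2)^2 = 1.30293e-04 m^2, so v = Q/A = 0.143216 m/s
hf = 0.3562*0.02*(154/0.01288)*(0.143216^2/(2*9.81)) = 0.08905 m
Therefore the lateral friction head loss = 0.08905 m.


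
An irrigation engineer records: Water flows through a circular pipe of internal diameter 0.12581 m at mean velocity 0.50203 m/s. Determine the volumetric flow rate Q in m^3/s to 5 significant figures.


Approach: apply the continuity equation for pipe flow, Q = A * v with A = pi*(D/2)^2.
A = pi*(0.12581/2)^2 = 0.01243140 m^2
Q = 0.01243140 * 0.50203 = 0.0062409 m^3/s
Therefore the volumetric flow rate Q = 0.0062409 m^3/s.


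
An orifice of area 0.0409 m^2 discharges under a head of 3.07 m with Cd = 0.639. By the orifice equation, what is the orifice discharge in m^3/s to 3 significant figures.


Approach: apply the orifice equation, Q = Cd*A*sqrt(2*g*h).
Q = 0.639 * 0.0409 * sqrt(2*9.81*3.07) = 0.203 m^3/s
Therefore the orifice discharge = 0.203 m^3/s.


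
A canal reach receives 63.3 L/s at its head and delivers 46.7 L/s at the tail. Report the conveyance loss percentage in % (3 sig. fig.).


Approach: apply the conveyance loss ratio, loss% = ((Q_head - Q_tail)/Q_head)*100.
loss = ((63.3 - 46.7)/63.3)*100 = 26.2 %
Therefore the conveyance loss percentage = 26.2 %.


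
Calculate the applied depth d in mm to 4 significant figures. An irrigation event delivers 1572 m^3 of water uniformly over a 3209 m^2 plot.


Approach: apply depth from volume over area, d = (V/A)*1000.
d = (1572 / 3209) * 1000 = 489.9 mm
Therefore the applied depth d = 489.9 mm.


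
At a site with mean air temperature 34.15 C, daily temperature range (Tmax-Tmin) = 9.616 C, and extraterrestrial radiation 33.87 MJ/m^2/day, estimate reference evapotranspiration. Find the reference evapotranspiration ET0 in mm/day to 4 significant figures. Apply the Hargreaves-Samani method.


Approach: apply the Hargreaves-Samani method, ET0 = 0.0023*(Tmean+17.8)*sqrt(Tmax-Tmin)*0.408*Ra.
ET0 = 0.0023*(34.15+17.8)*sqrt(9.616)*0.408*33.87 = 5.120 mm/day
Therefore the reference evapotranspiration ET0 = 5.120 mm/day.


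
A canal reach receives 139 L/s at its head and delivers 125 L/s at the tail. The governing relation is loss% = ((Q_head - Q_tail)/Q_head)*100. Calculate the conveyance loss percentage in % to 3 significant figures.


loss = ((139 - 125)/139)*100 = 10.1 %
Therefore the conveyance loss percentage = 10.1 %.


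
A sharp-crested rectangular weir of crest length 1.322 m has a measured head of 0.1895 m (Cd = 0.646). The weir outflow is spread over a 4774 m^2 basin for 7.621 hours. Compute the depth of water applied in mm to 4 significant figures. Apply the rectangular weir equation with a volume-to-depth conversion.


Approach: apply the rectangular weir equation with a volume-to-depth conversion, Q = (2/3)*Cd*L*sqrt(2g)*H^1.5; d = Q*t/A * 1000.
Step 1 — weir discharge:
  Q = (2/3)*0.646*1.322*sqrt(2*9.81)*0.1895^1.5 = 0.208035 m^3/s
Step 2 — volume: V = 0.208035 * 7.621*3600 = 5707.56 m^3
Step 3 — depth: d = V/A * 1000 = 5707.56/4774 * 1000 = 1196 mm
Therefore the depth of water applied = 1196 mm.


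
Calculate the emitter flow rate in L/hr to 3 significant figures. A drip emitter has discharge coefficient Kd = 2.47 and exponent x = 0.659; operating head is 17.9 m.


Approach: apply the emitter characteristic equation, q = Kd * h^x.
q = 2.47 * 17.9^0.659 = 16.5 L/hr
Therefore the emitter flow rate = 16.5 L/hr.


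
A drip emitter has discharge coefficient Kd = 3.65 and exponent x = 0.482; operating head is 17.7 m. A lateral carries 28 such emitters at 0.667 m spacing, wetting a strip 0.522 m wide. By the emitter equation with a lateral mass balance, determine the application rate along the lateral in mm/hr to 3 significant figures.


Approach: apply the emitter equation with a lateral mass balance, q = Kd*h^x; Q = n*q; rate = Q/(n*spacing*width).
Step 1 — single emitter flow (q = Kd*h^x):
  q = 3.65 * 17.7^0.482 = 14.582 L/hr
Step 2 — total lateral flow: Q = 28 * 14.582 = 408.29 L/hr
Step 3 — wetted area: A = 28 * 0.667 * 0.522 = 9.7489 m^2
Step 4 — application rate: Q/A = 408.29/9.7489 = 41.9 mm/hr
Therefore the application rate along the lateral = 41.9 mm/hr.


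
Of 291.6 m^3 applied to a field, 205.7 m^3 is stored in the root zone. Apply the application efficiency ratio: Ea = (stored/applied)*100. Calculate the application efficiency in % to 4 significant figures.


Ea = (205.7/291.6)*100 = 70.54 %
Therefore the application efficiency = 70.54 %.


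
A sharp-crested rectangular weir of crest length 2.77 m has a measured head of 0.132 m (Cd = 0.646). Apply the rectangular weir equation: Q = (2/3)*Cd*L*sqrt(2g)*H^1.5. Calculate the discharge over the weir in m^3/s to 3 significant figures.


Q = (2/3)*0.646*2.77*sqrt(2*9.81)*0.132^1.5 = 0.253 m^3/s
Therefore the discharge over the weir = 0.253 m^3/s.


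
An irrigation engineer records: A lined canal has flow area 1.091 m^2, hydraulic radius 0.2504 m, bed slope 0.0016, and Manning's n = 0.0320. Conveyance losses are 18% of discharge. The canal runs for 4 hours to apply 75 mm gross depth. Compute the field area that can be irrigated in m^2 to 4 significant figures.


Approach: apply Manning's equation with a conveyance and depth budget, Q = (1/n)*A*R^(2/3)*S^(1/2); Q_field = Q*(1-loss); Area = Q_field*t/(d/1000).
Step 1 — canal discharge (Manning's equation):
  Q = (1/0.0320) * 1.091 * 0.2504^(2/3) * 0.0016^(1/2) = 0.541782 m^3/s
Step 2 — delivered flow: Q_field = 0.541782*(1 - 18/100) = 0.444261 m^3/s
Step 3 — volume delivered: V = 0.444261 * 4*3600 = 6397.36 m^3
Step 4 — area served: A = V / (depth/1000) = 6397.36 / 0.075 = 85300 m^2
Therefore the field area that can be irrigated = 85300 m^2.


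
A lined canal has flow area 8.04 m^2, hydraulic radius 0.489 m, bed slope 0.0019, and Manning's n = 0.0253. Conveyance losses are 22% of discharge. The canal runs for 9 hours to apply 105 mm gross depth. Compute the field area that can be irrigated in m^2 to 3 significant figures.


Approach: apply Manning's equation with a conveyance and depth budget, Q = (1/n)*A*R^(2/3)*S^(1/2); Q_field = Q*(1-loss); Area = Q_field*t/(d/1000).
Step 1 — canal discharge (Manning's equation):
  Q = (1/0.0253) * 8.04 * 0.489^(2/3) * 0.0019^(1/2) = 8.5978 m^3/s
Step 2 — delivered flow: Q_field = 8.5978*(1 - 22/100) = 6.7062 m^3/s
Step 3 — volume delivered: V = 6.7062 * 9*3600 = 217280 m^3
Step 4 — area served: A = V / (depth/1000) = 217280 / 0.105 = 2070000 m^2
Therefore the field area that can be irrigated = 2070000 m^2.


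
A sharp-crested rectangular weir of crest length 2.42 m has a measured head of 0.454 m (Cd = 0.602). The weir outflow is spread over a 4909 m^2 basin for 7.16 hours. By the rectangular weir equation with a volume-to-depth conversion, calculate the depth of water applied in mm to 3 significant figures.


Approach: apply the rectangular weir equation with a volume-to-depth conversion, Q = (2/3)*Cd*L*sqrt(2g)*H^1.5; d = Q*t/A * 1000.
Step 1 — weir discharge:
  Q = (2/3)*0.602*2.42*sqrt(2*9.81)*0.454^1.5 = 1.3160 m^3/s
Step 2 — volume: V = 1.3160 * 7.16*3600 = 33921 m^3
Step 3 — depth: d = V/A * 1000 = 33921/4909 * 1000 = 6910 mm
Therefore the depth of water applied = 6910 mm.


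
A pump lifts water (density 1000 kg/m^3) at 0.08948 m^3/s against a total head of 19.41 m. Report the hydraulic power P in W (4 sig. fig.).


Approach: apply the hydraulic power relation, P = rho*g*Q*H.
P = 1000 * 9.81 * 0.08948 * 19.41 = 17040 W
Therefore the hydraulic power P = 17040 W.


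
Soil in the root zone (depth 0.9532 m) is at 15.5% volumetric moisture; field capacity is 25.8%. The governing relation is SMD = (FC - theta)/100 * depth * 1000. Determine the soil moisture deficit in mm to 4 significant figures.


SMD = (25.8 - 15.5)/100 * 0.9532 * 1000 = 98.18 mm
Therefore the soil moisture deficit = 98.18 mm.


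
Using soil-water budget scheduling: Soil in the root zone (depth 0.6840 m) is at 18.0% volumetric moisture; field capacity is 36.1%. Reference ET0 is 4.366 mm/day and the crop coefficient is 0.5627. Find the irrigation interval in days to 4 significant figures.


Approach: apply soil-water budget scheduling, SMD = (FC-theta)/100*depth*1000; ETc = ET0*Kc; interval = SMD/ETc.
Step 1 — soil moisture deficit:
  SMD = (36.1 - 18.0)/100 * 0.6840 * 1000 = 123.804 mm
Step 2 — daily crop ET (ETc = ET0*Kc):
  ETc = 4.366 * 0.5627 = 2.45675 mm/day
Step 3 — irrigation interval (SMD/ETc):
  interval = 123.804 / 2.45675 = 50.39 days
Therefore the irrigation interval = 50.39 days.


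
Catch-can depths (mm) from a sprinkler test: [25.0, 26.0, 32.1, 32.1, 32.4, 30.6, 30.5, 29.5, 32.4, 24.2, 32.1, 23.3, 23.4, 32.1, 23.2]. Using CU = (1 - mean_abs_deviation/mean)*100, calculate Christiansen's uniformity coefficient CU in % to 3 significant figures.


mean = 28.593 mm
mean |d_i - mean| = 3.5280 mm
CU = (1 - 3.5280/28.593)*100 = 87.7 %
Therefore Christiansen's uniformity coefficient CU = 87.7 %.


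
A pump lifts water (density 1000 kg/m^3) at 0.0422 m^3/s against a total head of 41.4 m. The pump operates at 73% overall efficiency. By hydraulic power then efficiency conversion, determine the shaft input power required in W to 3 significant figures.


Approach: apply hydraulic power then efficiency conversion, P = rho*g*Q*H; P_in = P/eta.
Step 1 — hydraulic power (P = rho*g*Q*H):
  P = 1000 * 9.81 * 0.0422 * 41.4 = 17139 W
Step 2 — input power: P_in = P/eta = 17139 / 0.73 = 23500 W
Therefore the shaft input power required = 23500 W.


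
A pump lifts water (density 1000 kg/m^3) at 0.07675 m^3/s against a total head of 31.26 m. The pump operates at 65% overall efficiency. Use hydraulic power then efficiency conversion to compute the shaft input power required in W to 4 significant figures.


Approach: apply hydraulic power then efficiency conversion, P = rho*g*Q*H; P_in = P/eta.
Step 1 — hydraulic power (P = rho*g*Q*H):
  P = 1000 * 9.81 * 0.07675 * 31.26 = 23536.2 W
Step 2 — input power: P_in = P/eta = 23536.2 / 0.65 = 36210 W
Therefore the shaft input power required = 36210 W.


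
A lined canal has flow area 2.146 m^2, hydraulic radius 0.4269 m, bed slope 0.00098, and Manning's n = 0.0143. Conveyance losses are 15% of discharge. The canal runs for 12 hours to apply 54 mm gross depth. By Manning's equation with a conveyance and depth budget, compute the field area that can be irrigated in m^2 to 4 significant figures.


Approach: apply Manning's equation with a conveyance and depth budget, Q = (1/n)*A*R^(2/3)*S^(1/2); Q_field = Q*(1-loss); Area = Q_field*t/(d/1000).
Step 1 — canal discharge (Manning's equation):
  Q = (1/0.0143) * 2.146 * 0.4269^(2/3) * 0.00098^(1/2) = 2.66353 m^3/s
Step 2 — delivered flow: Q_field = 2.66353*(1 - 15/100) = 2.26400 m^3/s
Step 3 — volume delivered: V = 2.26400 * 12*3600 = 97804.8 m^3
Step 4 — area served: A = V / (depth/1000) = 97804.8 / 0.054 = 1811000 m^2
Therefore the field area that can be irrigated = 1811000 m^2.


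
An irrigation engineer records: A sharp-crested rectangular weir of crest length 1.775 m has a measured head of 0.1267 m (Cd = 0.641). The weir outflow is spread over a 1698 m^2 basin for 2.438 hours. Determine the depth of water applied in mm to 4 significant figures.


Approach: apply the rectangular weir equation with a volume-to-depth conversion, Q = (2/3)*Cd*L*sqrt(2g)*H^1.5; d = Q*t/A * 1000.
Step 1 — weir discharge:
  Q = (2/3)*0.641*1.775*sqrt(2*9.81)*0.1267^1.5 = 0.151523 m^3/s
Step 2 — volume: V = 0.151523 * 2.438*3600 = 1329.89 m^3
Step 3 — depth: d = V/A * 1000 = 1329.89/1698 * 1000 = 783.2 mm
Therefore the depth of water applied = 783.2 mm.


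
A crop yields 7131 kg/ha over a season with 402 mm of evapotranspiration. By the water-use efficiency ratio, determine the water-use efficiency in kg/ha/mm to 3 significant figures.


Approach: apply the water-use efficiency ratio, WUE = yield/ET.
WUE = 7131 / 402 = 17.7 kg/ha/mm
Therefore the water-use efficiency = 17.7 kg/ha/mm.


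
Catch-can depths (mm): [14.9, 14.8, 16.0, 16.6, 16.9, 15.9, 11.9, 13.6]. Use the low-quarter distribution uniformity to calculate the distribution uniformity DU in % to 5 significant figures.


Approach: apply the low-quarter distribution uniformity, DU = (mean of lowest quarter of readings / overall mean)*100.
sorted lowest 2 of 8: [11.9, 13.6] -> mean = 12.75000 mm
overall mean = 15.07500 mm
DU = (12.75000/15.07500)*100 = 84.577 %
Therefore the distribution uniformity DU = 84.577 %.


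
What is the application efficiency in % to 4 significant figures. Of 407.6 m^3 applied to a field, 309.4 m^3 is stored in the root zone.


Approach: apply the application efficiency ratio, Ea = (stored/applied)*100.
Ea = (309.4/407.6)*100 = 75.91 %
Therefore the application efficiency = 75.91 %.


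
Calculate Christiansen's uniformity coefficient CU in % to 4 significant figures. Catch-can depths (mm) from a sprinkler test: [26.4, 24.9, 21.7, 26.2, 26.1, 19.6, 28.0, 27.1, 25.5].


Approach: apply Christiansen's uniformity coefficient, CU = (1 - mean_abs_deviation/mean)*100.
mean = 25.0556 mm
mean |d_i - mean| = 1.99259 mm
CU = (1 - 1.99259/25.0556)*100 = 92.05 %
Therefore Christiansen's uniformity coefficient CU = 92.05 %.


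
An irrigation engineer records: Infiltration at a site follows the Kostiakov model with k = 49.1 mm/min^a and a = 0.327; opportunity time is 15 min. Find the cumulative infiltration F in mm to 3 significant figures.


Approach: apply the Kostiakov infiltration equation, F = k*t^a.
F = 49.1 * 15^0.327 = 119 mm
Therefore the cumulative infiltration F = 119 mm.


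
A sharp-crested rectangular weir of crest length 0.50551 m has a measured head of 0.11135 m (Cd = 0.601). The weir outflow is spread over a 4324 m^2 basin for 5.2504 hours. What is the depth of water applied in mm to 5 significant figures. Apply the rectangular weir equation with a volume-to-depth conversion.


Approach: apply the rectangular weir equation with a volume-to-depth conversion, Q = (2/3)*Cd*L*sqrt(2g)*H^1.5; d = Q*t/A * 1000.
Step 1 — weir discharge:
  Q = (2/3)*0.601*0.50551*sqrt(2*9.81)*0.11135^1.5 = 0.03333480 m^3/s
Step 2 — volume: V = 0.03333480 * 5.2504*3600 = 630.0756 m^3
Step 3 — depth: d = V/A * 1000 = 630.0756/4324 * 1000 = 145.72 mm
Therefore the depth of water applied = 145.72 mm.


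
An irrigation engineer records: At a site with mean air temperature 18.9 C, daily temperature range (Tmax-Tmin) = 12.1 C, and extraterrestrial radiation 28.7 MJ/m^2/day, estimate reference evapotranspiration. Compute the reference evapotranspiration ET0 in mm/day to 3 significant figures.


Approach: apply the Hargreaves-Samani method, ET0 = 0.0023*(Tmean+17.8)*sqrt(Tmax-Tmin)*0.408*Ra.
ET0 = 0.0023*(18.9+17.8)*sqrt(12.1)*0.408*28.7 = 3.44 mm/day
Therefore the reference evapotranspiration ET0 = 3.44 mm/day.


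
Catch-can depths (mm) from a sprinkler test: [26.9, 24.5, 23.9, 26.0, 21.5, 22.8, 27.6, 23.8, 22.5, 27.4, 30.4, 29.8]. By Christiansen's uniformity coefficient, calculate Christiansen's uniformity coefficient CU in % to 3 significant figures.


Approach: apply Christiansen's uniformity coefficient, CU = (1 - mean_abs_deviation/mean)*100.
mean = 25.592 mm
mean |d_i - mean| = 2.4250 mm
CU = (1 - 2.4250/25.592)*100 = 90.5 %
Therefore Christiansen's uniformity coefficient CU = 90.5 %.


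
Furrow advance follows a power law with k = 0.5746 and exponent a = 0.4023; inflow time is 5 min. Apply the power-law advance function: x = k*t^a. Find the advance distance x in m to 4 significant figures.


x = 0.5746 * 5^0.4023 = 1.098 m
Therefore the advance distance x = 1.098 m.


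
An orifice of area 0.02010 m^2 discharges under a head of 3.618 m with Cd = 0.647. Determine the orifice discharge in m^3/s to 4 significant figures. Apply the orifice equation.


Approach: apply the orifice equation, Q = Cd*A*sqrt(2*g*h).
Q = 0.647 * 0.02010 * sqrt(2*9.81*3.618) = 0.1096 m^3/s
Therefore the orifice discharge = 0.1096 m^3/s.


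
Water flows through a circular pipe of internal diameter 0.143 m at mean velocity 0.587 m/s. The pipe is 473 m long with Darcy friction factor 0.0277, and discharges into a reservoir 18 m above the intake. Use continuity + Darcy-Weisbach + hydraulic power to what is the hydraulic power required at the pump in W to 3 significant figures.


Approach: apply continuity + Darcy-Weisbach + hydraulic power, Q = A*v; hf = f*(L/D)*(v^2/(2g)); H = static + hf; P = rho*g*Q*H.
Step 1 — flow rate (continuity, Q = A*v):
  A = pi*(0.143/2)^2 = 0.016061 m^2
  Q = 0.016061 * 0.587 = 0.0094276 m^3/s
Step 2 — friction head loss (Darcy-Weisbach):
  hf = 0.0277 * (473/0.143) * (0.587^2 / (2*9.81))
  hf = 1.6091 m
Step 3 — total head: H = 18 + 1.6091 = 19.609 m
Step 4 — hydraulic power (P = rho*g*Q*H):
  P = 1000 * 9.81 * 0.0094276 * 19.609 = 1810 W
Therefore the hydraulic power required at the pump = 1810 W.
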